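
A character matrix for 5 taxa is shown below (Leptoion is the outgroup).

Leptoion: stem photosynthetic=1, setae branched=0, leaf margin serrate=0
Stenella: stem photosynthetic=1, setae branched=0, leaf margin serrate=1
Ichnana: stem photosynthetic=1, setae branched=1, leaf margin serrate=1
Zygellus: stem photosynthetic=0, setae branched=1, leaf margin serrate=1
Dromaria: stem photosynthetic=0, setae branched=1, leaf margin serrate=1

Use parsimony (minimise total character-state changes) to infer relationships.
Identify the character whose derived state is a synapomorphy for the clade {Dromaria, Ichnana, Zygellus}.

setae branched

Character polarity is set by the outgroup: the derived state is whichever differs from the outgroup's state, so for stem photosynthetic the derived state is '0', and for the remaining characters it is '1'.
Only Dromaria and Zygellus show the derived state '0' for stem photosynthetic, supporting them as a clade.
Only Dromaria, Ichnana, and Zygellus show the derived state '1' for setae branched, supporting them as a clade.
All ingroup taxa share the derived state '1' for leaf margin serrate; it defines the ingroup but does not resolve relationships within it.
Most parsimonious ingroup topology: (Stenella,(Ichnana,(Zygellus,Dromaria))).
The clade {Dromaria, Ichnana, Zygellus} is supported by setae branched: its derived state '1' occurs in exactly those taxa and in no other taxon (including the outgroup).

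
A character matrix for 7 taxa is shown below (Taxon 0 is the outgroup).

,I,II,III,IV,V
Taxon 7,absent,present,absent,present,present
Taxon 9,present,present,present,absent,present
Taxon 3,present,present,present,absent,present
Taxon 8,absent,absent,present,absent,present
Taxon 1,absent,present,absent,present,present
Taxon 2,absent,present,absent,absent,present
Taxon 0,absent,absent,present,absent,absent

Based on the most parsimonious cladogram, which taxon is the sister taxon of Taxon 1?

Character polarity is set by the outgroup: the derived state is whichever differs from the outgroup's state, so for III the derived state is 'absent', and for the remaining characters it is 'present'.
I: derived state 'present' in Taxon 3 and Taxon 9 only — synapomorphy for {Taxon 3, Taxon 9}.
II (derived state 'present') is shared by Taxon 1, Taxon 2, Taxon 3, Taxon 7, and Taxon 9 — a synapomorphy uniting that clade.
Only Taxon 1, Taxon 2, and Taxon 7 show the derived state 'absent' for III, supporting them as a clade.
IV (derived state 'present') is shared by Taxon 1 and Taxon 7 — a synapomorphy uniting that clade.
V (derived state 'present') is shared by all ingroup taxa — unites the whole ingroup.
Most parsimonious ingroup topology: ((((Taxon 7,Taxon 1),Taxon 2),(Taxon 3,Taxon 9)),Taxon 8).
Taxon 1 and Taxon 7 form a cherry on this tree, so they are sister taxa.

Taxon 7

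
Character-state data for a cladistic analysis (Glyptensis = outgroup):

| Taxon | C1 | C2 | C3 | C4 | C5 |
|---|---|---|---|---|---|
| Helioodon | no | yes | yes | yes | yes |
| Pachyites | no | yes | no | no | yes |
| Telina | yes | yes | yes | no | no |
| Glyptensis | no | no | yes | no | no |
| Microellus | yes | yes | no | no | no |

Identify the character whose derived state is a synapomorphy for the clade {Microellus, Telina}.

C1

Character polarity is set by the outgroup: the derived state is whichever differs from the outgroup's state, so for C3 the derived state is 'no', and for the remaining characters it is 'yes'.
C1 (derived state 'yes') is shared by Microellus and Telina — a synapomorphy uniting that clade.
All ingroup taxa share the derived state 'yes' for C2; it defines the ingroup but does not resolve relationships within it.
C3 (state 'no') occurs in Microellus and Pachyites but conflicts with the nesting implied by the other characters — most parsimoniously interpreted as homoplasy.
C4 (derived state 'yes') is unique to Helioodon (autapomorphy; uninformative for grouping).
Only Helioodon and Pachyites show the derived state 'yes' for C5, supporting them as a clade.
Most parsimonious ingroup topology: ((Telina,Microellus),(Pachyites,Helioodon)).
The clade {Microellus, Telina} is supported by C1: its derived state 'yes' occurs in exactly those taxa and in no other taxon (including the outgroup).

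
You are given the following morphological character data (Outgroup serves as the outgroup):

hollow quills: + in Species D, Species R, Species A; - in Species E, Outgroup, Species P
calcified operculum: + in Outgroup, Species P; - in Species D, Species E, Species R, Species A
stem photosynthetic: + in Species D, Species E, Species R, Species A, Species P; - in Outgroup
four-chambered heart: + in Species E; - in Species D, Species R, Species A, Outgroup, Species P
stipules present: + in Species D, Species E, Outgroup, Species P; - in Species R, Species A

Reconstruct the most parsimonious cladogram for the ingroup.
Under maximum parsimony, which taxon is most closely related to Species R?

Species A

Character polarity is set by the outgroup: the derived state is whichever differs from the outgroup's state, so for calcified operculum, stipules present the derived state is '-', and for the remaining characters it is '+'.
Only Species A, Species D, and Species R show the derived state '+' for hollow quills, supporting them as a clade.
calcified operculum: derived state '-' in Species A, Species D, Species E, and Species R only — synapomorphy for {Species A, Species D, Species E, Species R}.
stem photosynthetic (derived state '+') is shared by all ingroup taxa — unites the whole ingroup.
four-chambered heart (derived state '+') is unique to Species E (autapomorphy; uninformative for grouping).
stipules present (derived state '-') is shared by Species A and Species R — a synapomorphy uniting that clade.
Most parsimonious ingroup topology: ((((Species R,Species A),Species D),Species E),Species P).
Species R and Species A form a cherry on this tree, so they are sister taxa.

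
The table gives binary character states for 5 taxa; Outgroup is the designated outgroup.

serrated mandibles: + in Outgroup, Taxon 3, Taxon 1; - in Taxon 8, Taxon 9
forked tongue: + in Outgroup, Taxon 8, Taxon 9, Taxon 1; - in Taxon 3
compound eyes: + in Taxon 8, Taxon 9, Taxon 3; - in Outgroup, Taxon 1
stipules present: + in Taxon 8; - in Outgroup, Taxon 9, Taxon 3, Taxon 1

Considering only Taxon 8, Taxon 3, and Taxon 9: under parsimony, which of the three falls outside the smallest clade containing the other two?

Character polarity is set by the outgroup: the derived state is whichever differs from the outgroup's state, so for serrated mandibles, forked tongue the derived state is '-', and for the remaining characters it is '+'.
serrated mandibles: derived state '-' in Taxon 8 and Taxon 9 only — synapomorphy for {Taxon 8, Taxon 9}.
forked tongue: derived state '-' in Taxon 3 only — an autapomorphy, so it tells us nothing about relationships among taxa.
compound eyes (derived state '+') is shared by Taxon 3, Taxon 8, and Taxon 9 — a synapomorphy uniting that clade.
stipules present: derived state '+' in Taxon 8 only — an autapomorphy, so it tells us nothing about relationships among taxa.
Most parsimonious ingroup topology: (((Taxon 8,Taxon 9),Taxon 3),Taxon 1).
Taxon 8 and Taxon 9 share a more recent common ancestor with each other than either does with Taxon 3, so Taxon 3 is the least closely related of the three.

Taxon 3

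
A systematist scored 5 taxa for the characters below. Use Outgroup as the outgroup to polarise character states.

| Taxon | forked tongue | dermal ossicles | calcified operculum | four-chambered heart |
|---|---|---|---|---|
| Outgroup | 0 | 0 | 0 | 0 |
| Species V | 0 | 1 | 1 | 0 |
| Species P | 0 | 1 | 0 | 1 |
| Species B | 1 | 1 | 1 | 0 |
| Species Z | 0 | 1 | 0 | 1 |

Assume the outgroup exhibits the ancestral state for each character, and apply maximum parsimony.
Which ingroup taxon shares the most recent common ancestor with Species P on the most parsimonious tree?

Species Z

The outgroup has state '0' for every character, so '1' is the derived state throughout.
forked tongue: derived state '1' in Species B only — an autapomorphy, so it tells us nothing about relationships among taxa.
dermal ossicles (derived state '1') is shared by all ingroup taxa — unites the whole ingroup.
Only Species B and Species V show the derived state '1' for calcified operculum, supporting them as a clade.
four-chambered heart (derived state '1') is shared by Species P and Species Z — a synapomorphy uniting that clade.
Most parsimonious ingroup topology: ((Species V,Species B),(Species P,Species Z)).
Species P and Species Z form a cherry on this tree, so they are sister taxa.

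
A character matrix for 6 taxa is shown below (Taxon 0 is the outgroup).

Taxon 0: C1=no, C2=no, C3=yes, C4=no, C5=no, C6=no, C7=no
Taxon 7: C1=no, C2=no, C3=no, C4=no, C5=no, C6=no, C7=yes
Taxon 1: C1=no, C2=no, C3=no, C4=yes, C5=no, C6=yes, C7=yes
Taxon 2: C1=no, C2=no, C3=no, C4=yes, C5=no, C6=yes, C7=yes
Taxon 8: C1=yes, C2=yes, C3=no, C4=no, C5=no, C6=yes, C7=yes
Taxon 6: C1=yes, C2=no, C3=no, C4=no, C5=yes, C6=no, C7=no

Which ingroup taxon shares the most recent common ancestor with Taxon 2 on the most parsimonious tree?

Taxon 1

Character polarity is set by the outgroup: the derived state is whichever differs from the outgroup's state, so for C3 the derived state is 'no', and for the remaining characters it is 'yes'.
C1 groups Taxon 6 and Taxon 8, which is incompatible with the clades supported by the remaining characters; treating it as convergent (homoplasy) costs fewer steps than any alternative tree.
C2 (derived state 'yes') is unique to Taxon 8 (autapomorphy; uninformative for grouping).
C3 (derived state 'no') is shared by all ingroup taxa — unites the whole ingroup.
C4: derived state 'yes' in Taxon 1 and Taxon 2 only — synapomorphy for {Taxon 1, Taxon 2}.
C5: derived state 'yes' in Taxon 6 only — an autapomorphy, so it tells us nothing about relationships among taxa.
Only Taxon 1, Taxon 2, and Taxon 8 show the derived state 'yes' for C6, supporting them as a clade.
C7 (derived state 'yes') is shared by Taxon 1, Taxon 2, Taxon 7, and Taxon 8 — a synapomorphy uniting that clade.
Most parsimonious ingroup topology: ((Taxon 7,((Taxon 1,Taxon 2),Taxon 8)),Taxon 6).
Taxon 2 and Taxon 1 form a cherry on this tree, so they are sister taxa.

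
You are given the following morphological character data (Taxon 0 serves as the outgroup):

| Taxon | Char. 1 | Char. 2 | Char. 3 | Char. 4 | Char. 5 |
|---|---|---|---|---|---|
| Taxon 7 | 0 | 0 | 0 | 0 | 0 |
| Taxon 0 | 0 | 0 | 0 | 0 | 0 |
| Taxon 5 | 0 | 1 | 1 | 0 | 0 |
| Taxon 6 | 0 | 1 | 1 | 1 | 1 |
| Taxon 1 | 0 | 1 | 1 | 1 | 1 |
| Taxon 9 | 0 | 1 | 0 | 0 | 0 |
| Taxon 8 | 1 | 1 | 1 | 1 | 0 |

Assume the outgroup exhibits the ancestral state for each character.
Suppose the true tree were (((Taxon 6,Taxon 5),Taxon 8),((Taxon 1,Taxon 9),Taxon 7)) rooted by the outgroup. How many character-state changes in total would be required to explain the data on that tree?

10

Map each character onto (((Taxon 6,Taxon 5),Taxon 8),((Taxon 1,Taxon 9),Taxon 7)) (rooted by Taxon 0) and count the minimum state changes it requires (Fitch parsimony):
Char. 1: 1; Char. 2: 2; Char. 3: 2; Char. 4: 3; Char. 5: 2.
Total tree length = 10.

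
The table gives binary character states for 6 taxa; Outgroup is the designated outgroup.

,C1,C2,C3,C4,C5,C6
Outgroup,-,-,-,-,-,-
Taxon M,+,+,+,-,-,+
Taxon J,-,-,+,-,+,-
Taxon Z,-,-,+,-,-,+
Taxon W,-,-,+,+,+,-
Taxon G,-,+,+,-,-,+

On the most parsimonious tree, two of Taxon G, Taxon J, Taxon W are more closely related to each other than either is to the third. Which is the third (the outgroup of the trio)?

Taxon G

The outgroup has state '-' for every character, so '+' is the derived state throughout.
C1 (derived state '+') is unique to Taxon M (autapomorphy; uninformative for grouping).
C2 (derived state '+') is shared by Taxon G and Taxon M — a synapomorphy uniting that clade.
C3 (derived state '+') is shared by all ingroup taxa — unites the whole ingroup.
C4: derived state '+' in Taxon W only — an autapomorphy, so it tells us nothing about relationships among taxa.
C5: derived state '+' in Taxon J and Taxon W only — synapomorphy for {Taxon J, Taxon W}.
C6: derived state '+' in Taxon G, Taxon M, and Taxon Z only — synapomorphy for {Taxon G, Taxon M, Taxon Z}.
Most parsimonious ingroup topology: (((Taxon M,Taxon G),Taxon Z),(Taxon J,Taxon W)).
Taxon W and Taxon J share a more recent common ancestor with each other than either does with Taxon G, so Taxon G is the least closely related of the three.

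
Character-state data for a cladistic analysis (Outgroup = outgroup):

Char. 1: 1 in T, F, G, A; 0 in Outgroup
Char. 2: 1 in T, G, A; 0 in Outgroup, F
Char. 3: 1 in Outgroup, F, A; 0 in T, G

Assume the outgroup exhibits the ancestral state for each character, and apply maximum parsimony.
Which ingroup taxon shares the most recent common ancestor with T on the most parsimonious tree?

G

Character polarity is set by the outgroup: the derived state is whichever differs from the outgroup's state, so for Char. 3 the derived state is '0', and for the remaining characters it is '1'.
Char. 1 (derived state '1') is shared by all ingroup taxa — unites the whole ingroup.
Char. 2 (derived state '1') is shared by A, G, and T — a synapomorphy uniting that clade.
Only G and T show the derived state '0' for Char. 3, supporting them as a clade.
Most parsimonious ingroup topology: (((T,G),A),F).
T and G form a cherry on this tree, so they are sister taxa.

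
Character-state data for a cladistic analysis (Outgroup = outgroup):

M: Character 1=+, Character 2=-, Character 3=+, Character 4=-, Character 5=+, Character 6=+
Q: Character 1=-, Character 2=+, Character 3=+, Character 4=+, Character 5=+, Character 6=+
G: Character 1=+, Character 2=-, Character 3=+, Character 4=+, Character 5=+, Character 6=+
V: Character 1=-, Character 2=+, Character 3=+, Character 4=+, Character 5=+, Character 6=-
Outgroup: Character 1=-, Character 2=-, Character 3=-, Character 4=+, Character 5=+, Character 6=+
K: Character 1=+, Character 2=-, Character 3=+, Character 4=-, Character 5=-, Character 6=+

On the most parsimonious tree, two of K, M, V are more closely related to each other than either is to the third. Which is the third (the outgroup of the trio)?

Character polarity is set by the outgroup: the derived state is whichever differs from the outgroup's state, so for Character 4, Character 5, Character 6 the derived state is '-', and for the remaining characters it is '+'.
Only G, K, and M show the derived state '+' for Character 1, supporting them as a clade.
Character 2: derived state '+' in Q and V only — synapomorphy for {Q, V}.
All ingroup taxa share the derived state '+' for Character 3; it defines the ingroup but does not resolve relationships within it.
Character 4: derived state '-' in K and M only — synapomorphy for {K, M}.
Character 5 (derived state '-') is unique to K (autapomorphy; uninformative for grouping).
Character 6: derived state '-' in V only — an autapomorphy, so it tells us nothing about relationships among taxa.
Most parsimonious ingroup topology: ((Q,V),((M,K),G)).
K and M share a more recent common ancestor with each other than either does with V, so V is the least closely related of the three.

V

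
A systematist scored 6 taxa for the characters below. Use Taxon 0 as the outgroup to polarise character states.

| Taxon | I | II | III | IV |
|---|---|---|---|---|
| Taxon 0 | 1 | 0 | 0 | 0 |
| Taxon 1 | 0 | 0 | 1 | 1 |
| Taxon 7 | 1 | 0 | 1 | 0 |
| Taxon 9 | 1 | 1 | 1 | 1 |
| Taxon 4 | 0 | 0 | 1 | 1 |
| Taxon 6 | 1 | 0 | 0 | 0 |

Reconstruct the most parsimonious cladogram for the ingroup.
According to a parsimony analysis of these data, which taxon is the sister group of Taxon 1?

Taxon 4

Character polarity is set by the outgroup: the derived state is whichever differs from the outgroup's state, so for I the derived state is '0', and for the remaining characters it is '1'.
Only Taxon 1 and Taxon 4 show the derived state '0' for I, supporting them as a clade.
II: derived state '1' in Taxon 9 only — an autapomorphy, so it tells us nothing about relationships among taxa.
Only Taxon 1, Taxon 4, Taxon 7, and Taxon 9 show the derived state '1' for III, supporting them as a clade.
Only Taxon 1, Taxon 4, and Taxon 9 show the derived state '1' for IV, supporting them as a clade.
Most parsimonious ingroup topology: ((((Taxon 1,Taxon 4),Taxon 9),Taxon 7),Taxon 6).
Taxon 1 and Taxon 4 form a cherry on this tree, so they are sister taxa.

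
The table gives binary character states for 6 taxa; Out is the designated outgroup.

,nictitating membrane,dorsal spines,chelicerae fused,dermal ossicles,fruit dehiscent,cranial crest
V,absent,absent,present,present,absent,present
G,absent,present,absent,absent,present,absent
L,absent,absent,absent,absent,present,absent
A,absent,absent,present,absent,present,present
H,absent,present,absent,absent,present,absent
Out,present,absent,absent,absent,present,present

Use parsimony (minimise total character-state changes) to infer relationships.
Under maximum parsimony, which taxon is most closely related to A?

V

Character polarity is set by the outgroup: the derived state is whichever differs from the outgroup's state, so for nictitating membrane, fruit dehiscent, cranial crest the derived state is 'absent', and for the remaining characters it is 'present'.
nictitating membrane (derived state 'absent') is shared by all ingroup taxa — unites the whole ingroup.
dorsal spines: derived state 'present' in G and H only — synapomorphy for {G, H}.
Only A and V show the derived state 'present' for chelicerae fused, supporting them as a clade.
dermal ossicles: derived state 'present' in V only — an autapomorphy, so it tells us nothing about relationships among taxa.
fruit dehiscent (derived state 'absent') is unique to V (autapomorphy; uninformative for grouping).
Only G, H, and L show the derived state 'absent' for cranial crest, supporting them as a clade.
Most parsimonious ingroup topology: ((A,V),((H,G),L)).
A and V form a cherry on this tree, so they are sister taxa.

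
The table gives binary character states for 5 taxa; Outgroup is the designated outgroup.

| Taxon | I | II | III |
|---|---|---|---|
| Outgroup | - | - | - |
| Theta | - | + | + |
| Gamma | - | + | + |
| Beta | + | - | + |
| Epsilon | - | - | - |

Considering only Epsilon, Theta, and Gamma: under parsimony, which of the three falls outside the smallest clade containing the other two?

The outgroup has state '-' for every character, so '+' is the derived state throughout.
I (derived state '+') is unique to Beta (autapomorphy; uninformative for grouping).
Only Gamma and Theta show the derived state '+' for II, supporting them as a clade.
Only Beta, Gamma, and Theta show the derived state '+' for III, supporting them as a clade.
Most parsimonious ingroup topology: (((Theta,Gamma),Beta),Epsilon).
Gamma and Theta share a more recent common ancestor with each other than either does with Epsilon, so Epsilon is the least closely related of the three.

Epsilon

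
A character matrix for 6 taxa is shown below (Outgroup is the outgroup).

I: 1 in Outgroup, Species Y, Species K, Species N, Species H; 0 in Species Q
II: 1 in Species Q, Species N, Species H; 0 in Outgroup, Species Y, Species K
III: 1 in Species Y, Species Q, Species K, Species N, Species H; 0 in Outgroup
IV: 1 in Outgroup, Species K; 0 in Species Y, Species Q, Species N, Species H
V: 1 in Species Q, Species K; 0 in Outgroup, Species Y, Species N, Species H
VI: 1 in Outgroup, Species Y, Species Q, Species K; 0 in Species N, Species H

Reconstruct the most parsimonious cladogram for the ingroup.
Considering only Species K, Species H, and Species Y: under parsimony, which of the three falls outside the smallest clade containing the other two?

Character polarity is set by the outgroup: the derived state is whichever differs from the outgroup's state, so for I, IV, VI the derived state is '0', and for the remaining characters it is '1'.
I: derived state '0' in Species Q only — an autapomorphy, so it tells us nothing about relationships among taxa.
Only Species H, Species N, and Species Q show the derived state '1' for II, supporting them as a clade.
III (derived state '1') is shared by all ingroup taxa — unites the whole ingroup.
IV: derived state '0' in Species H, Species N, Species Q, and Species Y only — synapomorphy for {Species H, Species N, Species Q, Species Y}.
V groups Species K and Species Q, which is incompatible with the clades supported by the remaining characters; treating it as convergent (homoplasy) costs fewer steps than any alternative tree.
VI (derived state '0') is shared by Species H and Species N — a synapomorphy uniting that clade.
Most parsimonious ingroup topology: ((Species Y,(Species Q,(Species N,Species H))),Species K).
Species H and Species Y share a more recent common ancestor with each other than either does with Species K, so Species K is the least closely related of the three.

Species K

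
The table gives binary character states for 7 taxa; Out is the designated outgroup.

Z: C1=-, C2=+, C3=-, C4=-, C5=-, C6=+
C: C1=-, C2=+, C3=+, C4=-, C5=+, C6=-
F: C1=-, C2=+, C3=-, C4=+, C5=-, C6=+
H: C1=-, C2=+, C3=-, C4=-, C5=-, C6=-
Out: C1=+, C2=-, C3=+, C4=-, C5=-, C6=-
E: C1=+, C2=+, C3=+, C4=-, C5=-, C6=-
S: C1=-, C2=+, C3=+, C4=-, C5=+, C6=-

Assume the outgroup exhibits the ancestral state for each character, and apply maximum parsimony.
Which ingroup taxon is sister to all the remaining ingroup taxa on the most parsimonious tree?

E

Character polarity is set by the outgroup: the derived state is whichever differs from the outgroup's state, so for C1, C3 the derived state is '-', and for the remaining characters it is '+'.
C1: derived state '-' in C, F, H, S, and Z only — synapomorphy for {C, F, H, S, Z}.
All ingroup taxa share the derived state '+' for C2; it defines the ingroup but does not resolve relationships within it.
C3 (derived state '-') is shared by F, H, and Z — a synapomorphy uniting that clade.
C4 (derived state '+') is unique to F (autapomorphy; uninformative for grouping).
C5 (derived state '+') is shared by C and S — a synapomorphy uniting that clade.
Only F and Z show the derived state '+' for C6, supporting them as a clade.
Most parsimonious ingroup topology: (((S,C),((F,Z),H)),E).
E is sister to the clade containing all other ingroup taxa, so it is the earliest-diverging (most basal) ingroup lineage.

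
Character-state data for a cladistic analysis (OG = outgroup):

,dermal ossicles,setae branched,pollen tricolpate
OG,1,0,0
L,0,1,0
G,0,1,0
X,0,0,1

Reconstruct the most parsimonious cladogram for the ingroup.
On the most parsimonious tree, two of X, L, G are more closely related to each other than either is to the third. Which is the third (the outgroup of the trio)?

Character polarity is set by the outgroup: the derived state is whichever differs from the outgroup's state, so for dermal ossicles the derived state is '0', and for the remaining characters it is '1'.
dermal ossicles (derived state '0') is shared by all ingroup taxa — unites the whole ingroup.
setae branched (derived state '1') is shared by G and L — a synapomorphy uniting that clade.
pollen tricolpate (derived state '1') is unique to X (autapomorphy; uninformative for grouping).
Most parsimonious ingroup topology: ((L,G),X).
L and G share a more recent common ancestor with each other than either does with X, so X is the least closely related of the three.

X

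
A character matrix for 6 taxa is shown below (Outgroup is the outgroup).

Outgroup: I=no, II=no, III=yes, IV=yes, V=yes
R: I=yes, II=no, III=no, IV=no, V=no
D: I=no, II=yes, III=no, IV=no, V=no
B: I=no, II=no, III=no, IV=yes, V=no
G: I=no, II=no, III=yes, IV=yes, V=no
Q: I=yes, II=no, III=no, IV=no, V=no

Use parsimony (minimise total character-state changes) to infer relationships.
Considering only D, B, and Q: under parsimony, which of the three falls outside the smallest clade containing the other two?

B

Character polarity is set by the outgroup: the derived state is whichever differs from the outgroup's state, so for III, IV, V the derived state is 'no', and for the remaining characters it is 'yes'.
I (derived state 'yes') is shared by Q and R — a synapomorphy uniting that clade.
II (derived state 'yes') is unique to D (autapomorphy; uninformative for grouping).
III (derived state 'no') is shared by B, D, Q, and R — a synapomorphy uniting that clade.
IV: derived state 'no' in D, Q, and R only — synapomorphy for {D, Q, R}.
V (derived state 'no') is shared by all ingroup taxa — unites the whole ingroup.
Most parsimonious ingroup topology: ((((R,Q),D),B),G).
D and Q share a more recent common ancestor with each other than either does with B, so B is the least closely related of the three.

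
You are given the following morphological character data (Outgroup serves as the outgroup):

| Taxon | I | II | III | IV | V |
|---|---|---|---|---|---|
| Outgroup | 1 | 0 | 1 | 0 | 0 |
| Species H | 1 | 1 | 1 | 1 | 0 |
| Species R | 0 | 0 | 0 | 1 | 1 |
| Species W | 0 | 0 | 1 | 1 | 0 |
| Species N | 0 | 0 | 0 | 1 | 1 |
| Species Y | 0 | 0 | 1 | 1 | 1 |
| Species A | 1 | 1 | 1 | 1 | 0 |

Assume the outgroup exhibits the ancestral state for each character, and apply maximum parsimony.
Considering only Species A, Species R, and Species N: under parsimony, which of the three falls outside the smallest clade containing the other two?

Species A

Character polarity is set by the outgroup: the derived state is whichever differs from the outgroup's state, so for I, III the derived state is '0', and for the remaining characters it is '1'.
I: derived state '0' in Species N, Species R, Species W, and Species Y only — synapomorphy for {Species N, Species R, Species W, Species Y}.
II: derived state '1' in Species A and Species H only — synapomorphy for {Species A, Species H}.
III (derived state '0') is shared by Species N and Species R — a synapomorphy uniting that clade.
All ingroup taxa share the derived state '1' for IV; it defines the ingroup but does not resolve relationships within it.
V: derived state '1' in Species N, Species R, and Species Y only — synapomorphy for {Species N, Species R, Species Y}.
Most parsimonious ingroup topology: ((Species H,Species A),(((Species R,Species N),Species Y),Species W)).
Species R and Species N share a more recent common ancestor with each other than either does with Species A, so Species A is the least closely related of the three.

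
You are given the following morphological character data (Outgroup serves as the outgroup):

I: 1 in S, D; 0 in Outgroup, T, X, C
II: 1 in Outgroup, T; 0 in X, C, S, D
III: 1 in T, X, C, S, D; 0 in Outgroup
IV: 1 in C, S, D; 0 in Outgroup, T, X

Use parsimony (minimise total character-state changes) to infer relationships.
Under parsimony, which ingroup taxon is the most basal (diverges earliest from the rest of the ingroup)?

T

Character polarity is set by the outgroup: the derived state is whichever differs from the outgroup's state, so for II the derived state is '0', and for the remaining characters it is '1'.
Only D and S show the derived state '1' for I, supporting them as a clade.
II: derived state '0' in C, D, S, and X only — synapomorphy for {C, D, S, X}.
All ingroup taxa share the derived state '1' for III; it defines the ingroup but does not resolve relationships within it.
IV (derived state '1') is shared by C, D, and S — a synapomorphy uniting that clade.
Most parsimonious ingroup topology: (T,(X,(C,(S,D)))).
T is sister to the clade containing all other ingroup taxa, so it is the earliest-diverging (most basal) ingroup lineage.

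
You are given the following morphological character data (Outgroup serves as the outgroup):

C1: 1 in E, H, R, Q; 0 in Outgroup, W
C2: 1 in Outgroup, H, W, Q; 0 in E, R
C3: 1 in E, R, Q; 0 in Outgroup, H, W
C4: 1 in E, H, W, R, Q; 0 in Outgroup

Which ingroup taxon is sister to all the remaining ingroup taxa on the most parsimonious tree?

Character polarity is set by the outgroup: the derived state is whichever differs from the outgroup's state, so for C2 the derived state is '0', and for the remaining characters it is '1'.
C1 (derived state '1') is shared by E, H, Q, and R — a synapomorphy uniting that clade.
Only E and R show the derived state '0' for C2, supporting them as a clade.
C3: derived state '1' in E, Q, and R only — synapomorphy for {E, Q, R}.
C4 (derived state '1') is shared by all ingroup taxa — unites the whole ingroup.
Most parsimonious ingroup topology: ((((E,R),Q),H),W).
W is sister to the clade containing all other ingroup taxa, so it is the earliest-diverging (most basal) ingroup lineage.

W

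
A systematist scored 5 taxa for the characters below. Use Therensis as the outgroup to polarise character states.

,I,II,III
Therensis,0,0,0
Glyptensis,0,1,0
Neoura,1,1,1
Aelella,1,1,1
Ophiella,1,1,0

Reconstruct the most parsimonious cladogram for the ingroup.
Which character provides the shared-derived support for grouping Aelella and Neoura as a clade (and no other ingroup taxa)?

III

The outgroup has state '0' for every character, so '1' is the derived state throughout.
I: derived state '1' in Aelella, Neoura, and Ophiella only — synapomorphy for {Aelella, Neoura, Ophiella}.
II (derived state '1') is shared by all ingroup taxa — unites the whole ingroup.
III: derived state '1' in Aelella and Neoura only — synapomorphy for {Aelella, Neoura}.
Most parsimonious ingroup topology: (Glyptensis,((Neoura,Aelella),Ophiella)).
The clade {Aelella, Neoura} is supported by III: its derived state '1' occurs in exactly those taxa and in no other taxon (including the outgroup).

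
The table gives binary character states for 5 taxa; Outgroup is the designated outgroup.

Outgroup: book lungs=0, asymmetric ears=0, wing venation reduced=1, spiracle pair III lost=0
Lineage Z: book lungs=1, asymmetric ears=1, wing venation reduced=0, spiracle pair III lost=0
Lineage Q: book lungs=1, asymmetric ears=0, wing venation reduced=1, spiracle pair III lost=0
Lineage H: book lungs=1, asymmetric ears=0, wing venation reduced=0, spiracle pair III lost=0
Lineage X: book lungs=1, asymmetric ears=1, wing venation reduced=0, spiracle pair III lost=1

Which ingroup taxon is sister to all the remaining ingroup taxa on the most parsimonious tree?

Character polarity is set by the outgroup: the derived state is whichever differs from the outgroup's state, so for wing venation reduced the derived state is '0', and for the remaining characters it is '1'.
All ingroup taxa share the derived state '1' for book lungs; it defines the ingroup but does not resolve relationships within it.
Only Lineage X and Lineage Z show the derived state '1' for asymmetric ears, supporting them as a clade.
wing venation reduced (derived state '0') is shared by Lineage H, Lineage X, and Lineage Z — a synapomorphy uniting that clade.
spiracle pair III lost (derived state '1') is unique to Lineage X (autapomorphy; uninformative for grouping).
Most parsimonious ingroup topology: (((Lineage Z,Lineage X),Lineage H),Lineage Q).
Lineage Q is sister to the clade containing all other ingroup taxa, so it is the earliest-diverging (most basal) ingroup lineage.

Lineage Q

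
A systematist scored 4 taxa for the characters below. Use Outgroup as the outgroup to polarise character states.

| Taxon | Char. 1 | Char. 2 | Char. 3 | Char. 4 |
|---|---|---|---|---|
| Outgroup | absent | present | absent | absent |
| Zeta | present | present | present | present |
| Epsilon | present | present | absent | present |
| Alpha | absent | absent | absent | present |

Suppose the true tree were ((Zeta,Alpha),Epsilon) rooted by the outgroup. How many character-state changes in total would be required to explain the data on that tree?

Map each character onto ((Zeta,Alpha),Epsilon) (rooted by Outgroup) and count the minimum state changes it requires (Fitch parsimony):
Char. 1: 2; Char. 2: 1; Char. 3: 1; Char. 4: 1.
Total tree length = 5.

5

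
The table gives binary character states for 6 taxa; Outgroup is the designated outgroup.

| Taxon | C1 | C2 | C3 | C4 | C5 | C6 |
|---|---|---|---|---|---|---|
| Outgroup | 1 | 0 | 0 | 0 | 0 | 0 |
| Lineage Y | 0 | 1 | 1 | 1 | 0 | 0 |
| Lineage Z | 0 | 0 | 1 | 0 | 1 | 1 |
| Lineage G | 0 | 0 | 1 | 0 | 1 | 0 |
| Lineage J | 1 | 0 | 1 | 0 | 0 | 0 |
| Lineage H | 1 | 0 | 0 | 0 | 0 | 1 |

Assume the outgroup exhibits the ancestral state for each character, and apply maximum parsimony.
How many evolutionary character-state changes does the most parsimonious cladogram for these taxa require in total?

Character polarity is set by the outgroup: the derived state is whichever differs from the outgroup's state, so for C1 the derived state is '0', and for the remaining characters it is '1'.
Only Lineage G, Lineage Y, and Lineage Z show the derived state '0' for C1, supporting them as a clade.
C2 (derived state '1') is unique to Lineage Y (autapomorphy; uninformative for grouping).
C3 (derived state '1') is shared by Lineage G, Lineage J, Lineage Y, and Lineage Z — a synapomorphy uniting that clade.
C4: derived state '1' in Lineage Y only — an autapomorphy, so it tells us nothing about relationships among taxa.
Only Lineage G and Lineage Z show the derived state '1' for C5, supporting them as a clade.
C6 groups Lineage H and Lineage Z, which is incompatible with the clades supported by the remaining characters; treating it as convergent (homoplasy) costs fewer steps than any alternative tree.
Most parsimonious ingroup topology: (((Lineage Y,(Lineage Z,Lineage G)),Lineage J),Lineage H).
Changes per character on this tree: C1: 1; C2: 1; C3: 1; C4: 1; C5: 1; C6: 2.
Total = 7.

7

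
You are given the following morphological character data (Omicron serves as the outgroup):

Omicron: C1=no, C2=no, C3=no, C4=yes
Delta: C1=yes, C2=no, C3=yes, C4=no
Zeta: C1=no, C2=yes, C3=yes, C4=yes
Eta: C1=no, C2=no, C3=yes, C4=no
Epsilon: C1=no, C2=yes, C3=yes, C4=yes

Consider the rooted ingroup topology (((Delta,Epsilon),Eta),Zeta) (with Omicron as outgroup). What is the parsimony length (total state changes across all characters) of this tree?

Map each character onto (((Delta,Epsilon),Eta),Zeta) (rooted by Omicron) and count the minimum state changes it requires (Fitch parsimony):
C1: 1; C2: 2; C3: 1; C4: 2.
Total tree length = 6.

6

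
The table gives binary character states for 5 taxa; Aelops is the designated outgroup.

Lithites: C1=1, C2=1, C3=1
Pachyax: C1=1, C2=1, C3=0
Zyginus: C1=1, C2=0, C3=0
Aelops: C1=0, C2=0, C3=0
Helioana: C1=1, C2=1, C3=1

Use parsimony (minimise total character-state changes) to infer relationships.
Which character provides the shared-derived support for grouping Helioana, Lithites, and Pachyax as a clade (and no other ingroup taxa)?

The outgroup has state '0' for every character, so '1' is the derived state throughout.
All ingroup taxa share the derived state '1' for C1; it defines the ingroup but does not resolve relationships within it.
C2: derived state '1' in Helioana, Lithites, and Pachyax only — synapomorphy for {Helioana, Lithites, Pachyax}.
C3 (derived state '1') is shared by Helioana and Lithites — a synapomorphy uniting that clade.
Most parsimonious ingroup topology: ((Pachyax,(Lithites,Helioana)),Zyginus).
The clade {Helioana, Lithites, Pachyax} is supported by C2: its derived state '1' occurs in exactly those taxa and in no other taxon (including the outgroup).

C2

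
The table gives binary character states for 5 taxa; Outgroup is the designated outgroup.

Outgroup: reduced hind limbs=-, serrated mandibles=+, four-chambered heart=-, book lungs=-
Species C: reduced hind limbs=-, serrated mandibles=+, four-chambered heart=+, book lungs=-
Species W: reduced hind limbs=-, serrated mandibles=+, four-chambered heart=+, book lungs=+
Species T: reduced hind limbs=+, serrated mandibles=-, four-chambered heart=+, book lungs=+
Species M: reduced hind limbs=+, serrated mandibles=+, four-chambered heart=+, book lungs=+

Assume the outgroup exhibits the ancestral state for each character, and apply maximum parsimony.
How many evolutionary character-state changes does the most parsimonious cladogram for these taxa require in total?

4

Character polarity is set by the outgroup: the derived state is whichever differs from the outgroup's state, so for serrated mandibles the derived state is '-', and for the remaining characters it is '+'.
reduced hind limbs (derived state '+') is shared by Species M and Species T — a synapomorphy uniting that clade.
serrated mandibles: derived state '-' in Species T only — an autapomorphy, so it tells us nothing about relationships among taxa.
All ingroup taxa share the derived state '+' for four-chambered heart; it defines the ingroup but does not resolve relationships within it.
Only Species M, Species T, and Species W show the derived state '+' for book lungs, supporting them as a clade.
Most parsimonious ingroup topology: (Species C,(Species W,(Species T,Species M))).
Changes per character on this tree: reduced hind limbs: 1; serrated mandibles: 1; four-chambered heart: 1; book lungs: 1.
Total = 4.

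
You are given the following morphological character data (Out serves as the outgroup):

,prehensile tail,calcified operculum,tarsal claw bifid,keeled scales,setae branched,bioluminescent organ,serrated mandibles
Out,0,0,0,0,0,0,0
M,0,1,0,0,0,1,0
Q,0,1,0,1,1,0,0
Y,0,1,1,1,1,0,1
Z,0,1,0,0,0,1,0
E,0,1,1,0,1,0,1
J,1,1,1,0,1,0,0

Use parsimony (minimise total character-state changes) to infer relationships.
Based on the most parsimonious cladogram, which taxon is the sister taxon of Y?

The outgroup has state '0' for every character, so '1' is the derived state throughout.
prehensile tail: derived state '1' in J only — an autapomorphy, so it tells us nothing about relationships among taxa.
All ingroup taxa share the derived state '1' for calcified operculum; it defines the ingroup but does not resolve relationships within it.
Only E, J, and Y show the derived state '1' for tarsal claw bifid, supporting them as a clade.
keeled scales (state '1') occurs in Q and Y but conflicts with the nesting implied by the other characters — most parsimoniously interpreted as homoplasy.
Only E, J, Q, and Y show the derived state '1' for setae branched, supporting them as a clade.
bioluminescent organ: derived state '1' in M and Z only — synapomorphy for {M, Z}.
serrated mandibles: derived state '1' in E and Y only — synapomorphy for {E, Y}.
Most parsimonious ingroup topology: ((M,Z),(Q,((Y,E),J))).
Y and E form a cherry on this tree, so they are sister taxa.

E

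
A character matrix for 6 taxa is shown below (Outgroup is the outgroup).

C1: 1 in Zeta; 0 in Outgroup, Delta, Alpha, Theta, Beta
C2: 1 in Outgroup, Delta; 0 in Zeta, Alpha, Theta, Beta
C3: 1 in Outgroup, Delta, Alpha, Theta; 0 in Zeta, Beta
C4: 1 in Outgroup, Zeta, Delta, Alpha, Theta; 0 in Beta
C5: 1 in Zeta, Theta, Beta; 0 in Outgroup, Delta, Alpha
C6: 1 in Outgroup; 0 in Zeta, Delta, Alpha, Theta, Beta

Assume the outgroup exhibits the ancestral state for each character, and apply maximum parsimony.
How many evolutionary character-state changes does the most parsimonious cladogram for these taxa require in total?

Character polarity is set by the outgroup: the derived state is whichever differs from the outgroup's state, so for C2, C3, C4, C6 the derived state is '0', and for the remaining characters it is '1'.
C1 (derived state '1') is unique to Zeta (autapomorphy; uninformative for grouping).
C2: derived state '0' in Alpha, Beta, Theta, and Zeta only — synapomorphy for {Alpha, Beta, Theta, Zeta}.
Only Beta and Zeta show the derived state '0' for C3, supporting them as a clade.
C4: derived state '0' in Beta only — an autapomorphy, so it tells us nothing about relationships among taxa.
C5 (derived state '1') is shared by Beta, Theta, and Zeta — a synapomorphy uniting that clade.
C6 (derived state '0') is shared by all ingroup taxa — unites the whole ingroup.
Most parsimonious ingroup topology: ((((Zeta,Beta),Theta),Alpha),Delta).
Changes per character on this tree: C1: 1; C2: 1; C3: 1; C4: 1; C5: 1; C6: 1.
Total = 6.

6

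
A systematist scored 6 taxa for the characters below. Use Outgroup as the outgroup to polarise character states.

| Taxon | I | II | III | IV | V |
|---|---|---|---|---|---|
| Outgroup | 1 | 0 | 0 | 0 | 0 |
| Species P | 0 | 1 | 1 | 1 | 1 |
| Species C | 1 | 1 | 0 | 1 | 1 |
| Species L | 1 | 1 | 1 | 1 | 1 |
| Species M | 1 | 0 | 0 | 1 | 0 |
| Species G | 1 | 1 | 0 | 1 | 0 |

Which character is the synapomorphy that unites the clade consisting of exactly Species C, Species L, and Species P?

Character polarity is set by the outgroup: the derived state is whichever differs from the outgroup's state, so for I the derived state is '0', and for the remaining characters it is '1'.
I: derived state '0' in Species P only — an autapomorphy, so it tells us nothing about relationships among taxa.
Only Species C, Species G, Species L, and Species P show the derived state '1' for II, supporting them as a clade.
III (derived state '1') is shared by Species L and Species P — a synapomorphy uniting that clade.
IV (derived state '1') is shared by all ingroup taxa — unites the whole ingroup.
Only Species C, Species L, and Species P show the derived state '1' for V, supporting them as a clade.
Most parsimonious ingroup topology: ((((Species P,Species L),Species C),Species G),Species M).
The clade {Species C, Species L, Species P} is supported by V: its derived state '1' occurs in exactly those taxa and in no other taxon (including the outgroup).

V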